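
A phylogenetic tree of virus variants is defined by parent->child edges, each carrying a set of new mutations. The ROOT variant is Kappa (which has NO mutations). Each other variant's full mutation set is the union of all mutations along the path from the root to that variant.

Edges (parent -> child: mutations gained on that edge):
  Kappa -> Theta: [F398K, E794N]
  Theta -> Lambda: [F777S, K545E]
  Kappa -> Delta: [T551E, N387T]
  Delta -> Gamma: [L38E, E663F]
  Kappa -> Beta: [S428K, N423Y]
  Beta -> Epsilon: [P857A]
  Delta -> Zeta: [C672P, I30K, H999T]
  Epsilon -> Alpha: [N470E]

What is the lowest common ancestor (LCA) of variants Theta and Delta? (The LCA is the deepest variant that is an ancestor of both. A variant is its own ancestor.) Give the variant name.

Answer: Kappa

Derivation:
Path from root to Theta: Kappa -> Theta
  ancestors of Theta: {Kappa, Theta}
Path from root to Delta: Kappa -> Delta
  ancestors of Delta: {Kappa, Delta}
Common ancestors: {Kappa}
Walk up from Delta: Delta (not in ancestors of Theta), Kappa (in ancestors of Theta)
Deepest common ancestor (LCA) = Kappa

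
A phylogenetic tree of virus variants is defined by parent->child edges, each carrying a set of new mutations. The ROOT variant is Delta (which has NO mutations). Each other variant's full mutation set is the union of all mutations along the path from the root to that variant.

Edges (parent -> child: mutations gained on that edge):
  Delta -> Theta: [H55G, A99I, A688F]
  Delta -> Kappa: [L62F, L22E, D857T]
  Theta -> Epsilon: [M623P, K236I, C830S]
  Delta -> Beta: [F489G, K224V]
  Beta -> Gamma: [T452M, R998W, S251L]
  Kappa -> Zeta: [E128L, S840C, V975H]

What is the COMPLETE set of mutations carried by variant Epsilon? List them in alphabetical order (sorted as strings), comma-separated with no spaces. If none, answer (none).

Answer: A688F,A99I,C830S,H55G,K236I,M623P

Derivation:
At Delta: gained [] -> total []
At Theta: gained ['H55G', 'A99I', 'A688F'] -> total ['A688F', 'A99I', 'H55G']
At Epsilon: gained ['M623P', 'K236I', 'C830S'] -> total ['A688F', 'A99I', 'C830S', 'H55G', 'K236I', 'M623P']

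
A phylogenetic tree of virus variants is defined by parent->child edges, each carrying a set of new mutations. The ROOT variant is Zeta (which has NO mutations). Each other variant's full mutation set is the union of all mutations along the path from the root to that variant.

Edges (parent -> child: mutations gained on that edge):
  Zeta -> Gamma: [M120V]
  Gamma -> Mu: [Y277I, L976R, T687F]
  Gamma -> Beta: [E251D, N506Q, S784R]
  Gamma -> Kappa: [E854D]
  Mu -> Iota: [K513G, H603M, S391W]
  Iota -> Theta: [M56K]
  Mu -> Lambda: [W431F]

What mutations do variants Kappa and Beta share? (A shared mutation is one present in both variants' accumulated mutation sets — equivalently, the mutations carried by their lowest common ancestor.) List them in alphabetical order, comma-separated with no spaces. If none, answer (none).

Accumulating mutations along path to Kappa:
  At Zeta: gained [] -> total []
  At Gamma: gained ['M120V'] -> total ['M120V']
  At Kappa: gained ['E854D'] -> total ['E854D', 'M120V']
Mutations(Kappa) = ['E854D', 'M120V']
Accumulating mutations along path to Beta:
  At Zeta: gained [] -> total []
  At Gamma: gained ['M120V'] -> total ['M120V']
  At Beta: gained ['E251D', 'N506Q', 'S784R'] -> total ['E251D', 'M120V', 'N506Q', 'S784R']
Mutations(Beta) = ['E251D', 'M120V', 'N506Q', 'S784R']
Intersection: ['E854D', 'M120V'] ∩ ['E251D', 'M120V', 'N506Q', 'S784R'] = ['M120V']

Answer: M120V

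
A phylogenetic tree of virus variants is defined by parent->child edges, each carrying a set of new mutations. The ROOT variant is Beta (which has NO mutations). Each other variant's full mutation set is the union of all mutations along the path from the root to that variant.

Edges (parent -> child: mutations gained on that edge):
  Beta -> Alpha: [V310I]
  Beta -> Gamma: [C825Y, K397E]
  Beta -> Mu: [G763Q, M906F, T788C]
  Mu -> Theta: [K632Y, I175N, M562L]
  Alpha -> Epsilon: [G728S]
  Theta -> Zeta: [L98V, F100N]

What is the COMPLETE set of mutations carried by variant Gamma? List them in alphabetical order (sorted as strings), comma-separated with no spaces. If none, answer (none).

At Beta: gained [] -> total []
At Gamma: gained ['C825Y', 'K397E'] -> total ['C825Y', 'K397E']

Answer: C825Y,K397E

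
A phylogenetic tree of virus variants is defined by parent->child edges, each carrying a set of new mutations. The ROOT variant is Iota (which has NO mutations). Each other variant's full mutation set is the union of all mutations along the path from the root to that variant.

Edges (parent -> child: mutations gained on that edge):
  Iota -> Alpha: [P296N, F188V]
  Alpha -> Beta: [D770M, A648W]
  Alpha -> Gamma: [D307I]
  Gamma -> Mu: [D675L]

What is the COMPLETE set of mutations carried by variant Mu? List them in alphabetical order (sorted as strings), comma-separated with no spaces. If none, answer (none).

At Iota: gained [] -> total []
At Alpha: gained ['P296N', 'F188V'] -> total ['F188V', 'P296N']
At Gamma: gained ['D307I'] -> total ['D307I', 'F188V', 'P296N']
At Mu: gained ['D675L'] -> total ['D307I', 'D675L', 'F188V', 'P296N']

Answer: D307I,D675L,F188V,P296N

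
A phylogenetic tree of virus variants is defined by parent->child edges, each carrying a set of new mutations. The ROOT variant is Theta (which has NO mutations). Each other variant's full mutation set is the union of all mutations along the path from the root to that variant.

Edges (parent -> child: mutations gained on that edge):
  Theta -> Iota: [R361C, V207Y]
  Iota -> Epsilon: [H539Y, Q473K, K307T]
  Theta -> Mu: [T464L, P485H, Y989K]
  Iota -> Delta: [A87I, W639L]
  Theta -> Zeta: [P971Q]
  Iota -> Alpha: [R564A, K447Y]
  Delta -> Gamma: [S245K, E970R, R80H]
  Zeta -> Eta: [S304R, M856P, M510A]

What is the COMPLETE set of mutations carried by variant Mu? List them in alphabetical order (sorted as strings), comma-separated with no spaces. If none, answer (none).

At Theta: gained [] -> total []
At Mu: gained ['T464L', 'P485H', 'Y989K'] -> total ['P485H', 'T464L', 'Y989K']

Answer: P485H,T464L,Y989K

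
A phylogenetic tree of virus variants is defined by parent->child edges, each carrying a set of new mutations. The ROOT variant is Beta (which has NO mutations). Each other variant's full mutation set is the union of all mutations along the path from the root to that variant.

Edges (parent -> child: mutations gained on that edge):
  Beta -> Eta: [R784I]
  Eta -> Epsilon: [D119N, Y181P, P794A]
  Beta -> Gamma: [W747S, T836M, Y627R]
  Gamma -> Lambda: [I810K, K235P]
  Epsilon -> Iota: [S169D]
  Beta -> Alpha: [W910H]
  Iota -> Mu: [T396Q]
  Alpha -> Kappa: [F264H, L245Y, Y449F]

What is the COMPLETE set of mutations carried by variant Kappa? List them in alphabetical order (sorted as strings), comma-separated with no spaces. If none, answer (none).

Answer: F264H,L245Y,W910H,Y449F

Derivation:
At Beta: gained [] -> total []
At Alpha: gained ['W910H'] -> total ['W910H']
At Kappa: gained ['F264H', 'L245Y', 'Y449F'] -> total ['F264H', 'L245Y', 'W910H', 'Y449F']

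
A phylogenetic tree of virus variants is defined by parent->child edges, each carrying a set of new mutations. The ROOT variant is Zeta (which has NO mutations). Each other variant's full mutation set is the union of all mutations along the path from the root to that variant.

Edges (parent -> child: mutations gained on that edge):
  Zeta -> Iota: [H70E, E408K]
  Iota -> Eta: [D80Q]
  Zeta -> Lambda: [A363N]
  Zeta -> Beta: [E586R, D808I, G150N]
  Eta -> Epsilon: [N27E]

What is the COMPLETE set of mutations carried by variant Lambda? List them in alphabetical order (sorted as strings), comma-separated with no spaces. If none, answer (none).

Answer: A363N

Derivation:
At Zeta: gained [] -> total []
At Lambda: gained ['A363N'] -> total ['A363N']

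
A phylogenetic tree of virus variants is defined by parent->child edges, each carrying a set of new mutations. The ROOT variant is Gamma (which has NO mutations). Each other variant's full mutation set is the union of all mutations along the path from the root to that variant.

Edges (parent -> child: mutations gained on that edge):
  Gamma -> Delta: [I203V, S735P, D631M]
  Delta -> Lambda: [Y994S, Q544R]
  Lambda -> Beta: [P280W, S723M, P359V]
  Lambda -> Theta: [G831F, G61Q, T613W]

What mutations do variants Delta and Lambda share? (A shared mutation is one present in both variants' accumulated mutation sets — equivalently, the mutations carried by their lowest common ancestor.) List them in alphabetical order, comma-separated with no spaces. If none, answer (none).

Answer: D631M,I203V,S735P

Derivation:
Accumulating mutations along path to Delta:
  At Gamma: gained [] -> total []
  At Delta: gained ['I203V', 'S735P', 'D631M'] -> total ['D631M', 'I203V', 'S735P']
Mutations(Delta) = ['D631M', 'I203V', 'S735P']
Accumulating mutations along path to Lambda:
  At Gamma: gained [] -> total []
  At Delta: gained ['I203V', 'S735P', 'D631M'] -> total ['D631M', 'I203V', 'S735P']
  At Lambda: gained ['Y994S', 'Q544R'] -> total ['D631M', 'I203V', 'Q544R', 'S735P', 'Y994S']
Mutations(Lambda) = ['D631M', 'I203V', 'Q544R', 'S735P', 'Y994S']
Intersection: ['D631M', 'I203V', 'S735P'] ∩ ['D631M', 'I203V', 'Q544R', 'S735P', 'Y994S'] = ['D631M', 'I203V', 'S735P']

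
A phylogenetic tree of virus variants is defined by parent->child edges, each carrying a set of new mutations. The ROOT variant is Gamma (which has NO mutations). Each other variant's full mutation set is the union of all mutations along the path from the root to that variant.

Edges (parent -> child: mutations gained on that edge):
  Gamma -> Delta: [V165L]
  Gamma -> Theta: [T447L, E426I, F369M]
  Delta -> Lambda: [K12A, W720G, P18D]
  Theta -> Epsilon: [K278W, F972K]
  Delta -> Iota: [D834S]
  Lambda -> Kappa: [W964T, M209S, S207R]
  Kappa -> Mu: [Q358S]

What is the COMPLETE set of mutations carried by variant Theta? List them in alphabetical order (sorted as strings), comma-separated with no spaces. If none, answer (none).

At Gamma: gained [] -> total []
At Theta: gained ['T447L', 'E426I', 'F369M'] -> total ['E426I', 'F369M', 'T447L']

Answer: E426I,F369M,T447L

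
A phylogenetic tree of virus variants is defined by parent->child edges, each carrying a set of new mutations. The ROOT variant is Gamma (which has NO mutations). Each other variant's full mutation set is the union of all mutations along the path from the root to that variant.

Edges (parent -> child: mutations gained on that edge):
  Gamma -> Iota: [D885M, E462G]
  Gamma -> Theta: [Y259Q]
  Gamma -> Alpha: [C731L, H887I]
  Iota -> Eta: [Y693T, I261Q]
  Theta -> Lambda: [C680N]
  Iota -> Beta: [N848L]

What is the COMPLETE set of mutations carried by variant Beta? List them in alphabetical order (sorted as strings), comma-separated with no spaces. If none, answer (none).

Answer: D885M,E462G,N848L

Derivation:
At Gamma: gained [] -> total []
At Iota: gained ['D885M', 'E462G'] -> total ['D885M', 'E462G']
At Beta: gained ['N848L'] -> total ['D885M', 'E462G', 'N848L']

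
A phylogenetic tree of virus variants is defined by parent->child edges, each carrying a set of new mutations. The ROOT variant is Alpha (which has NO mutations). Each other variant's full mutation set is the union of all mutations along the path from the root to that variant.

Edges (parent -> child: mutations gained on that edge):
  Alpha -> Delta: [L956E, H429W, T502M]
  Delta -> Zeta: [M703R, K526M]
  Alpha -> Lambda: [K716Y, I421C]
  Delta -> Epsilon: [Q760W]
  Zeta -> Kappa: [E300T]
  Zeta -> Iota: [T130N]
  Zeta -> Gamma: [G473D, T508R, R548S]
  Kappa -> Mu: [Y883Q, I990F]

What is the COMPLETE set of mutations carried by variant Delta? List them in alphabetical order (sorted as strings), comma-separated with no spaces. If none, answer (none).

At Alpha: gained [] -> total []
At Delta: gained ['L956E', 'H429W', 'T502M'] -> total ['H429W', 'L956E', 'T502M']

Answer: H429W,L956E,T502M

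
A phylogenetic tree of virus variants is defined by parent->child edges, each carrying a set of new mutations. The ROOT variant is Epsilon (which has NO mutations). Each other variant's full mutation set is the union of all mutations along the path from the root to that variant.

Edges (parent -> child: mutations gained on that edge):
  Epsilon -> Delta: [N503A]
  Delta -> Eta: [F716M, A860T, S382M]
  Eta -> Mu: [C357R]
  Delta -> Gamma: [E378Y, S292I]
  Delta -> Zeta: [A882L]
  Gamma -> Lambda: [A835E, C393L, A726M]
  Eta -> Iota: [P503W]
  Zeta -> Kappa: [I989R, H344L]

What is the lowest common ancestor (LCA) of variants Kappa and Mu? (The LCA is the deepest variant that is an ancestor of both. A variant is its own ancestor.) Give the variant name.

Path from root to Kappa: Epsilon -> Delta -> Zeta -> Kappa
  ancestors of Kappa: {Epsilon, Delta, Zeta, Kappa}
Path from root to Mu: Epsilon -> Delta -> Eta -> Mu
  ancestors of Mu: {Epsilon, Delta, Eta, Mu}
Common ancestors: {Epsilon, Delta}
Walk up from Mu: Mu (not in ancestors of Kappa), Eta (not in ancestors of Kappa), Delta (in ancestors of Kappa), Epsilon (in ancestors of Kappa)
Deepest common ancestor (LCA) = Delta

Answer: Delta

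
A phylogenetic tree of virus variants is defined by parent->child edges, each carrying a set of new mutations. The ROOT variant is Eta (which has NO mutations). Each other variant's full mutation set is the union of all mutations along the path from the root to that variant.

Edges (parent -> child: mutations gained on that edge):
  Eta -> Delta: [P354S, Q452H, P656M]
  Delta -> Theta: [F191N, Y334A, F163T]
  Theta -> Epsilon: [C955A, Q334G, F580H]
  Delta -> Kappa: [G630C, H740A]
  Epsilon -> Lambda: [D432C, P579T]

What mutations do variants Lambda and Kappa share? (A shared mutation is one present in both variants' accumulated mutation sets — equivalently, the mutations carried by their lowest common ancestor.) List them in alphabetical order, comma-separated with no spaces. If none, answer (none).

Answer: P354S,P656M,Q452H

Derivation:
Accumulating mutations along path to Lambda:
  At Eta: gained [] -> total []
  At Delta: gained ['P354S', 'Q452H', 'P656M'] -> total ['P354S', 'P656M', 'Q452H']
  At Theta: gained ['F191N', 'Y334A', 'F163T'] -> total ['F163T', 'F191N', 'P354S', 'P656M', 'Q452H', 'Y334A']
  At Epsilon: gained ['C955A', 'Q334G', 'F580H'] -> total ['C955A', 'F163T', 'F191N', 'F580H', 'P354S', 'P656M', 'Q334G', 'Q452H', 'Y334A']
  At Lambda: gained ['D432C', 'P579T'] -> total ['C955A', 'D432C', 'F163T', 'F191N', 'F580H', 'P354S', 'P579T', 'P656M', 'Q334G', 'Q452H', 'Y334A']
Mutations(Lambda) = ['C955A', 'D432C', 'F163T', 'F191N', 'F580H', 'P354S', 'P579T', 'P656M', 'Q334G', 'Q452H', 'Y334A']
Accumulating mutations along path to Kappa:
  At Eta: gained [] -> total []
  At Delta: gained ['P354S', 'Q452H', 'P656M'] -> total ['P354S', 'P656M', 'Q452H']
  At Kappa: gained ['G630C', 'H740A'] -> total ['G630C', 'H740A', 'P354S', 'P656M', 'Q452H']
Mutations(Kappa) = ['G630C', 'H740A', 'P354S', 'P656M', 'Q452H']
Intersection: ['C955A', 'D432C', 'F163T', 'F191N', 'F580H', 'P354S', 'P579T', 'P656M', 'Q334G', 'Q452H', 'Y334A'] ∩ ['G630C', 'H740A', 'P354S', 'P656M', 'Q452H'] = ['P354S', 'P656M', 'Q452H']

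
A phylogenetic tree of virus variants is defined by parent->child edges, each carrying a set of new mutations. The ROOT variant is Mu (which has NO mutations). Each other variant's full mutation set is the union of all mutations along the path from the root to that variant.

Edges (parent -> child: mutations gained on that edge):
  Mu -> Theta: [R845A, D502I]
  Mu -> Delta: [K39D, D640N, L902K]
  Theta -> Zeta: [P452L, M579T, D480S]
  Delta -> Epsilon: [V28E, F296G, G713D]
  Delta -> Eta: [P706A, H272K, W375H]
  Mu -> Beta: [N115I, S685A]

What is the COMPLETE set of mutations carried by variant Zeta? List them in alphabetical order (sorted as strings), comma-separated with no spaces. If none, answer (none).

Answer: D480S,D502I,M579T,P452L,R845A

Derivation:
At Mu: gained [] -> total []
At Theta: gained ['R845A', 'D502I'] -> total ['D502I', 'R845A']
At Zeta: gained ['P452L', 'M579T', 'D480S'] -> total ['D480S', 'D502I', 'M579T', 'P452L', 'R845A']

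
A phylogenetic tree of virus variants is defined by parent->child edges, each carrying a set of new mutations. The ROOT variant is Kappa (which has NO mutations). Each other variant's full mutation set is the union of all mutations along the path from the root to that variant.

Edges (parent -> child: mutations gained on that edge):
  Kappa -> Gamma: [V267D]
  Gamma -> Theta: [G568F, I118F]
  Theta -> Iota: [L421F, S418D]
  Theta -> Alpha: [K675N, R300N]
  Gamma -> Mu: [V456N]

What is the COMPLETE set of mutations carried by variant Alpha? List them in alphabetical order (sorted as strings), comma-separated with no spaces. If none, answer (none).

At Kappa: gained [] -> total []
At Gamma: gained ['V267D'] -> total ['V267D']
At Theta: gained ['G568F', 'I118F'] -> total ['G568F', 'I118F', 'V267D']
At Alpha: gained ['K675N', 'R300N'] -> total ['G568F', 'I118F', 'K675N', 'R300N', 'V267D']

Answer: G568F,I118F,K675N,R300N,V267D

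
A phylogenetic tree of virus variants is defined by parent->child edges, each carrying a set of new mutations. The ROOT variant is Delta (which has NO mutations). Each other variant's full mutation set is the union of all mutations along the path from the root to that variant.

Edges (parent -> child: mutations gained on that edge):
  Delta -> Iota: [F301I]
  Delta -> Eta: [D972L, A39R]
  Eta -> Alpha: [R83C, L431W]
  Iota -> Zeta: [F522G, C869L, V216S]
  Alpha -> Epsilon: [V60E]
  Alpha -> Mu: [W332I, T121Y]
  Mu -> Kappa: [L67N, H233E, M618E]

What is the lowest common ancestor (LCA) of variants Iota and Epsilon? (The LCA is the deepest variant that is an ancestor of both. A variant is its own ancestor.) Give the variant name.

Answer: Delta

Derivation:
Path from root to Iota: Delta -> Iota
  ancestors of Iota: {Delta, Iota}
Path from root to Epsilon: Delta -> Eta -> Alpha -> Epsilon
  ancestors of Epsilon: {Delta, Eta, Alpha, Epsilon}
Common ancestors: {Delta}
Walk up from Epsilon: Epsilon (not in ancestors of Iota), Alpha (not in ancestors of Iota), Eta (not in ancestors of Iota), Delta (in ancestors of Iota)
Deepest common ancestor (LCA) = Delta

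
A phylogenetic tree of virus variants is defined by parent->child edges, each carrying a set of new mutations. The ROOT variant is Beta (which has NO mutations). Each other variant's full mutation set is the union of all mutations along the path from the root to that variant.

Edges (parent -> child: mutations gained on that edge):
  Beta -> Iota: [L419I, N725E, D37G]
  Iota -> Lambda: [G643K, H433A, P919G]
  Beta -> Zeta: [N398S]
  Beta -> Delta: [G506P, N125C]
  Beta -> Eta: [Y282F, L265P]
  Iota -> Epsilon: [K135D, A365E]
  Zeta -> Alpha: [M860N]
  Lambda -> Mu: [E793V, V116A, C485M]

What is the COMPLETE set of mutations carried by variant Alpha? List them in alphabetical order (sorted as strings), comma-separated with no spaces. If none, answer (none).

At Beta: gained [] -> total []
At Zeta: gained ['N398S'] -> total ['N398S']
At Alpha: gained ['M860N'] -> total ['M860N', 'N398S']

Answer: M860N,N398S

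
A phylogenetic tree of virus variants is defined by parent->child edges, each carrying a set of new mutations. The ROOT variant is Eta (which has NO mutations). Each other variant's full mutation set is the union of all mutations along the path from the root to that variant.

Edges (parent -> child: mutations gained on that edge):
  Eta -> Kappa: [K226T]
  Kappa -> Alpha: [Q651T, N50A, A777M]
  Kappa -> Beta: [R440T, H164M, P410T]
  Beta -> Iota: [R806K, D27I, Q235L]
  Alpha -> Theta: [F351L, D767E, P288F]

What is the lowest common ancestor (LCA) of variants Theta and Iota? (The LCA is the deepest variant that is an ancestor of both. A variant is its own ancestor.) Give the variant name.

Path from root to Theta: Eta -> Kappa -> Alpha -> Theta
  ancestors of Theta: {Eta, Kappa, Alpha, Theta}
Path from root to Iota: Eta -> Kappa -> Beta -> Iota
  ancestors of Iota: {Eta, Kappa, Beta, Iota}
Common ancestors: {Eta, Kappa}
Walk up from Iota: Iota (not in ancestors of Theta), Beta (not in ancestors of Theta), Kappa (in ancestors of Theta), Eta (in ancestors of Theta)
Deepest common ancestor (LCA) = Kappa

Answer: Kappa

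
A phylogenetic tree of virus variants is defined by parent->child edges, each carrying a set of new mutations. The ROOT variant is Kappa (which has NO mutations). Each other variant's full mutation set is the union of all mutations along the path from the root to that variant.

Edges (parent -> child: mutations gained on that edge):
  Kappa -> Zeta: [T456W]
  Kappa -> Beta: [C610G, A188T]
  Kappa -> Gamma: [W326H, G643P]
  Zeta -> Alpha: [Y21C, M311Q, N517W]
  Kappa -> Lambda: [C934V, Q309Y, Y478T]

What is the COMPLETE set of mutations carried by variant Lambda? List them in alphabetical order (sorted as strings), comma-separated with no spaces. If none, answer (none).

Answer: C934V,Q309Y,Y478T

Derivation:
At Kappa: gained [] -> total []
At Lambda: gained ['C934V', 'Q309Y', 'Y478T'] -> total ['C934V', 'Q309Y', 'Y478T']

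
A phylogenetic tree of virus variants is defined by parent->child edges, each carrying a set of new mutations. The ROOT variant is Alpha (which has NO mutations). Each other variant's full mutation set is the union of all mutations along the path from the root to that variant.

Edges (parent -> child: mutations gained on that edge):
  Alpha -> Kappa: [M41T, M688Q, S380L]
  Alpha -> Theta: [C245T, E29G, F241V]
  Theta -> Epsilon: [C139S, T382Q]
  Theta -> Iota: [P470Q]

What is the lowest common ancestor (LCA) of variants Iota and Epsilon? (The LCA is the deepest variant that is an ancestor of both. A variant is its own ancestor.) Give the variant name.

Answer: Theta

Derivation:
Path from root to Iota: Alpha -> Theta -> Iota
  ancestors of Iota: {Alpha, Theta, Iota}
Path from root to Epsilon: Alpha -> Theta -> Epsilon
  ancestors of Epsilon: {Alpha, Theta, Epsilon}
Common ancestors: {Alpha, Theta}
Walk up from Epsilon: Epsilon (not in ancestors of Iota), Theta (in ancestors of Iota), Alpha (in ancestors of Iota)
Deepest common ancestor (LCA) = Theta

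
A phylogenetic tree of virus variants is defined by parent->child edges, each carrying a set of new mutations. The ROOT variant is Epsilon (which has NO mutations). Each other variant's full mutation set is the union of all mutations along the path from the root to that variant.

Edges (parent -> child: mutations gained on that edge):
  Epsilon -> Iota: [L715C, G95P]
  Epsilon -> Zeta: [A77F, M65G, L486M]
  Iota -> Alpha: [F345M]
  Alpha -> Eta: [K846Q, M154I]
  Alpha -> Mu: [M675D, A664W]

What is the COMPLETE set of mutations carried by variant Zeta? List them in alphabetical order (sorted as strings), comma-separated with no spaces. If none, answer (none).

Answer: A77F,L486M,M65G

Derivation:
At Epsilon: gained [] -> total []
At Zeta: gained ['A77F', 'M65G', 'L486M'] -> total ['A77F', 'L486M', 'M65G']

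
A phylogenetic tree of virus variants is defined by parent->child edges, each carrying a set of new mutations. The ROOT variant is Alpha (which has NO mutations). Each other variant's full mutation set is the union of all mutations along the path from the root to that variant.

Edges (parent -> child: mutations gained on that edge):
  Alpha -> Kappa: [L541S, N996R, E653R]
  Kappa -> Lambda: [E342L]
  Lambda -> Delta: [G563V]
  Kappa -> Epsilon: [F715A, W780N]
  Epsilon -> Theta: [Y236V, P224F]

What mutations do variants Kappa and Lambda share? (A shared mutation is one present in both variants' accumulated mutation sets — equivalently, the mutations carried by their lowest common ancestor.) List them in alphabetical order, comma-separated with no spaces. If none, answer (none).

Accumulating mutations along path to Kappa:
  At Alpha: gained [] -> total []
  At Kappa: gained ['L541S', 'N996R', 'E653R'] -> total ['E653R', 'L541S', 'N996R']
Mutations(Kappa) = ['E653R', 'L541S', 'N996R']
Accumulating mutations along path to Lambda:
  At Alpha: gained [] -> total []
  At Kappa: gained ['L541S', 'N996R', 'E653R'] -> total ['E653R', 'L541S', 'N996R']
  At Lambda: gained ['E342L'] -> total ['E342L', 'E653R', 'L541S', 'N996R']
Mutations(Lambda) = ['E342L', 'E653R', 'L541S', 'N996R']
Intersection: ['E653R', 'L541S', 'N996R'] ∩ ['E342L', 'E653R', 'L541S', 'N996R'] = ['E653R', 'L541S', 'N996R']

Answer: E653R,L541S,N996R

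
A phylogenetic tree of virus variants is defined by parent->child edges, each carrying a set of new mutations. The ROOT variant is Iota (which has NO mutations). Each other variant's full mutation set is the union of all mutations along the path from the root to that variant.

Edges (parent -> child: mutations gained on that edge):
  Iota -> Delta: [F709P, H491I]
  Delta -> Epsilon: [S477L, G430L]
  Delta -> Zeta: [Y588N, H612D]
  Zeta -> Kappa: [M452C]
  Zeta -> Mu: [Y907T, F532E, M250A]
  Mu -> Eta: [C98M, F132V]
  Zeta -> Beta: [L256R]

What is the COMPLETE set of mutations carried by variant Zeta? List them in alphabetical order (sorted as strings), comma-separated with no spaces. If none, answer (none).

Answer: F709P,H491I,H612D,Y588N

Derivation:
At Iota: gained [] -> total []
At Delta: gained ['F709P', 'H491I'] -> total ['F709P', 'H491I']
At Zeta: gained ['Y588N', 'H612D'] -> total ['F709P', 'H491I', 'H612D', 'Y588N']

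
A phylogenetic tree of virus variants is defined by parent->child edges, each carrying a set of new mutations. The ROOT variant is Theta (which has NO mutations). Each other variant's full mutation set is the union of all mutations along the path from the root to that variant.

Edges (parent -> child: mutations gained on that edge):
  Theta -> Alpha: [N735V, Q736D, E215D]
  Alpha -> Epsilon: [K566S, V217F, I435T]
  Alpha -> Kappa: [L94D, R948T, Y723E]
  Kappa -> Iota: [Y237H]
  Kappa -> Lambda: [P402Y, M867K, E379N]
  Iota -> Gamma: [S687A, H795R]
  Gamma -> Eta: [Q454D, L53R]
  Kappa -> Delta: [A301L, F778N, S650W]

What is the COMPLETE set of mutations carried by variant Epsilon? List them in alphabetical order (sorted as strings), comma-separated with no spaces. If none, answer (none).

Answer: E215D,I435T,K566S,N735V,Q736D,V217F

Derivation:
At Theta: gained [] -> total []
At Alpha: gained ['N735V', 'Q736D', 'E215D'] -> total ['E215D', 'N735V', 'Q736D']
At Epsilon: gained ['K566S', 'V217F', 'I435T'] -> total ['E215D', 'I435T', 'K566S', 'N735V', 'Q736D', 'V217F']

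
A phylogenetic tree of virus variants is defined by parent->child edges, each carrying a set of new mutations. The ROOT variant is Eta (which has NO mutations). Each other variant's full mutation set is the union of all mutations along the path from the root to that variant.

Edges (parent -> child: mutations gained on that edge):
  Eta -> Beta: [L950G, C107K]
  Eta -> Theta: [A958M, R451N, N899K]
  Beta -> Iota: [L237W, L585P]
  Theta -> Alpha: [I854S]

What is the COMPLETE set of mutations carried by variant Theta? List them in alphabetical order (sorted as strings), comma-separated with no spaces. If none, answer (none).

Answer: A958M,N899K,R451N

Derivation:
At Eta: gained [] -> total []
At Theta: gained ['A958M', 'R451N', 'N899K'] -> total ['A958M', 'N899K', 'R451N']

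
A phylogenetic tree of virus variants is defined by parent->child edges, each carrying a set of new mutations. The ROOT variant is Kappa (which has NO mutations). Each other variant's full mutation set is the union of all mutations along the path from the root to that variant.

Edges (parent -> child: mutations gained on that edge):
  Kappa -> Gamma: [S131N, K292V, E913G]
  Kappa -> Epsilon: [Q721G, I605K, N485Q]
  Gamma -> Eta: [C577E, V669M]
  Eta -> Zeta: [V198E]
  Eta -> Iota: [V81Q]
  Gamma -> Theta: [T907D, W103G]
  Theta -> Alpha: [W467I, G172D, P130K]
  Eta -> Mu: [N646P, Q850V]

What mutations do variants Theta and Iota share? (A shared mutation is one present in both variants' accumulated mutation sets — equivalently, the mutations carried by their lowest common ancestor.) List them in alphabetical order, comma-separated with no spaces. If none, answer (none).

Answer: E913G,K292V,S131N

Derivation:
Accumulating mutations along path to Theta:
  At Kappa: gained [] -> total []
  At Gamma: gained ['S131N', 'K292V', 'E913G'] -> total ['E913G', 'K292V', 'S131N']
  At Theta: gained ['T907D', 'W103G'] -> total ['E913G', 'K292V', 'S131N', 'T907D', 'W103G']
Mutations(Theta) = ['E913G', 'K292V', 'S131N', 'T907D', 'W103G']
Accumulating mutations along path to Iota:
  At Kappa: gained [] -> total []
  At Gamma: gained ['S131N', 'K292V', 'E913G'] -> total ['E913G', 'K292V', 'S131N']
  At Eta: gained ['C577E', 'V669M'] -> total ['C577E', 'E913G', 'K292V', 'S131N', 'V669M']
  At Iota: gained ['V81Q'] -> total ['C577E', 'E913G', 'K292V', 'S131N', 'V669M', 'V81Q']
Mutations(Iota) = ['C577E', 'E913G', 'K292V', 'S131N', 'V669M', 'V81Q']
Intersection: ['E913G', 'K292V', 'S131N', 'T907D', 'W103G'] ∩ ['C577E', 'E913G', 'K292V', 'S131N', 'V669M', 'V81Q'] = ['E913G', 'K292V', 'S131N']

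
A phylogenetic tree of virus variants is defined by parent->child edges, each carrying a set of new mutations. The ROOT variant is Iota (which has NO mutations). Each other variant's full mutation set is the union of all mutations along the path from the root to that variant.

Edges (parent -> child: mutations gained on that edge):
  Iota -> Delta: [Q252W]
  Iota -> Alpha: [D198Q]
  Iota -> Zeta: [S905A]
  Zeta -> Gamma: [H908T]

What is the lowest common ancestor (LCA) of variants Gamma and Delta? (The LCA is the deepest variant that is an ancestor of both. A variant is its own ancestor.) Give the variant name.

Answer: Iota

Derivation:
Path from root to Gamma: Iota -> Zeta -> Gamma
  ancestors of Gamma: {Iota, Zeta, Gamma}
Path from root to Delta: Iota -> Delta
  ancestors of Delta: {Iota, Delta}
Common ancestors: {Iota}
Walk up from Delta: Delta (not in ancestors of Gamma), Iota (in ancestors of Gamma)
Deepest common ancestor (LCA) = Iota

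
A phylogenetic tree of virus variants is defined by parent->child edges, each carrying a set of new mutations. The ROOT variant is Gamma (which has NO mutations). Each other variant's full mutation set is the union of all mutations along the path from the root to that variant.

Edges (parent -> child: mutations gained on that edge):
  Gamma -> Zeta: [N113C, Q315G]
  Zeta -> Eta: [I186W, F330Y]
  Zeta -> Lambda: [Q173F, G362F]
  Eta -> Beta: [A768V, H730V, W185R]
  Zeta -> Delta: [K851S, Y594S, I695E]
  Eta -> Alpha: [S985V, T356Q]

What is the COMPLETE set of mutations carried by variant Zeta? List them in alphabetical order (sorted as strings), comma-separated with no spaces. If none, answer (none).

At Gamma: gained [] -> total []
At Zeta: gained ['N113C', 'Q315G'] -> total ['N113C', 'Q315G']

Answer: N113C,Q315G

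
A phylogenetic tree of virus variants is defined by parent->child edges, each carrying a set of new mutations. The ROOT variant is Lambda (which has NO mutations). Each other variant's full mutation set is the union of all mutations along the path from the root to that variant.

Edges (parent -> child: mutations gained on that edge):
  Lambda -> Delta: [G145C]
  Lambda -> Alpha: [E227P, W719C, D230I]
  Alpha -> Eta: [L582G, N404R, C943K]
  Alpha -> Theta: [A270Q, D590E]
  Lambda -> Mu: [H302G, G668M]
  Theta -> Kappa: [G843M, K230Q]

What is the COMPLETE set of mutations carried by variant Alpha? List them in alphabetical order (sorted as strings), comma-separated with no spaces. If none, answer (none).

At Lambda: gained [] -> total []
At Alpha: gained ['E227P', 'W719C', 'D230I'] -> total ['D230I', 'E227P', 'W719C']

Answer: D230I,E227P,W719C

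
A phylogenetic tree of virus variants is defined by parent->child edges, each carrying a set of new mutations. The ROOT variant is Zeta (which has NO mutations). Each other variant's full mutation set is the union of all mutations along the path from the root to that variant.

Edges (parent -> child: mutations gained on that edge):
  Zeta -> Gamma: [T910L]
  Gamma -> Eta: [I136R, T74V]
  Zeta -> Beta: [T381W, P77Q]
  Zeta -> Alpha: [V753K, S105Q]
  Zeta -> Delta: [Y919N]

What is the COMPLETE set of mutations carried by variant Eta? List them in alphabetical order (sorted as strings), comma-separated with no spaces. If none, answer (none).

Answer: I136R,T74V,T910L

Derivation:
At Zeta: gained [] -> total []
At Gamma: gained ['T910L'] -> total ['T910L']
At Eta: gained ['I136R', 'T74V'] -> total ['I136R', 'T74V', 'T910L']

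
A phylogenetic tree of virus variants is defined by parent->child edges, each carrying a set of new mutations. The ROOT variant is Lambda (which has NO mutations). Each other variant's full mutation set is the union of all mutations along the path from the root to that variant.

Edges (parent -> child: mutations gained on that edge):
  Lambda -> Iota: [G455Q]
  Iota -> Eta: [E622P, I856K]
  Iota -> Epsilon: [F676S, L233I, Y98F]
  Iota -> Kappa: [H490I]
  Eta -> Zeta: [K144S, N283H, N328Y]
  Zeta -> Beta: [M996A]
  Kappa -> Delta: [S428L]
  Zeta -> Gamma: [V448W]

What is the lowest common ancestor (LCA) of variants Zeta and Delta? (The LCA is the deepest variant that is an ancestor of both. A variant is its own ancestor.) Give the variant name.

Path from root to Zeta: Lambda -> Iota -> Eta -> Zeta
  ancestors of Zeta: {Lambda, Iota, Eta, Zeta}
Path from root to Delta: Lambda -> Iota -> Kappa -> Delta
  ancestors of Delta: {Lambda, Iota, Kappa, Delta}
Common ancestors: {Lambda, Iota}
Walk up from Delta: Delta (not in ancestors of Zeta), Kappa (not in ancestors of Zeta), Iota (in ancestors of Zeta), Lambda (in ancestors of Zeta)
Deepest common ancestor (LCA) = Iota

Answer: Iota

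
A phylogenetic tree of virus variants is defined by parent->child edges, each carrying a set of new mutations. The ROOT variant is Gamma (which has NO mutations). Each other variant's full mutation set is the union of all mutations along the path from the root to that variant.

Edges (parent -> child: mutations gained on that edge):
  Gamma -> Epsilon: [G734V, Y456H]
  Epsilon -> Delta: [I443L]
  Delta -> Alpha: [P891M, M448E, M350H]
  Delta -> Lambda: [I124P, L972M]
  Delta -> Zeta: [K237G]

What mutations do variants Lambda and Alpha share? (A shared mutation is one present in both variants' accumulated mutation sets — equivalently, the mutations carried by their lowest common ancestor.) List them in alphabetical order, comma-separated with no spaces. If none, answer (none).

Answer: G734V,I443L,Y456H

Derivation:
Accumulating mutations along path to Lambda:
  At Gamma: gained [] -> total []
  At Epsilon: gained ['G734V', 'Y456H'] -> total ['G734V', 'Y456H']
  At Delta: gained ['I443L'] -> total ['G734V', 'I443L', 'Y456H']
  At Lambda: gained ['I124P', 'L972M'] -> total ['G734V', 'I124P', 'I443L', 'L972M', 'Y456H']
Mutations(Lambda) = ['G734V', 'I124P', 'I443L', 'L972M', 'Y456H']
Accumulating mutations along path to Alpha:
  At Gamma: gained [] -> total []
  At Epsilon: gained ['G734V', 'Y456H'] -> total ['G734V', 'Y456H']
  At Delta: gained ['I443L'] -> total ['G734V', 'I443L', 'Y456H']
  At Alpha: gained ['P891M', 'M448E', 'M350H'] -> total ['G734V', 'I443L', 'M350H', 'M448E', 'P891M', 'Y456H']
Mutations(Alpha) = ['G734V', 'I443L', 'M350H', 'M448E', 'P891M', 'Y456H']
Intersection: ['G734V', 'I124P', 'I443L', 'L972M', 'Y456H'] ∩ ['G734V', 'I443L', 'M350H', 'M448E', 'P891M', 'Y456H'] = ['G734V', 'I443L', 'Y456H']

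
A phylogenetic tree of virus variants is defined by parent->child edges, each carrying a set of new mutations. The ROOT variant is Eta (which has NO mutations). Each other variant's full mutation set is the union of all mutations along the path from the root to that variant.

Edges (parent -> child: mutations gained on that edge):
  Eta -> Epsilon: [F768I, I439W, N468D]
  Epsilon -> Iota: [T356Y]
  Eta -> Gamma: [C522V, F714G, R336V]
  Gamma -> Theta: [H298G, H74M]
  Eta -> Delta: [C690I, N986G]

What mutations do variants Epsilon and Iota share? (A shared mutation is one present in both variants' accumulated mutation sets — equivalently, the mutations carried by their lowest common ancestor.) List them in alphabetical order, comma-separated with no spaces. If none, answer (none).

Answer: F768I,I439W,N468D

Derivation:
Accumulating mutations along path to Epsilon:
  At Eta: gained [] -> total []
  At Epsilon: gained ['F768I', 'I439W', 'N468D'] -> total ['F768I', 'I439W', 'N468D']
Mutations(Epsilon) = ['F768I', 'I439W', 'N468D']
Accumulating mutations along path to Iota:
  At Eta: gained [] -> total []
  At Epsilon: gained ['F768I', 'I439W', 'N468D'] -> total ['F768I', 'I439W', 'N468D']
  At Iota: gained ['T356Y'] -> total ['F768I', 'I439W', 'N468D', 'T356Y']
Mutations(Iota) = ['F768I', 'I439W', 'N468D', 'T356Y']
Intersection: ['F768I', 'I439W', 'N468D'] ∩ ['F768I', 'I439W', 'N468D', 'T356Y'] = ['F768I', 'I439W', 'N468D']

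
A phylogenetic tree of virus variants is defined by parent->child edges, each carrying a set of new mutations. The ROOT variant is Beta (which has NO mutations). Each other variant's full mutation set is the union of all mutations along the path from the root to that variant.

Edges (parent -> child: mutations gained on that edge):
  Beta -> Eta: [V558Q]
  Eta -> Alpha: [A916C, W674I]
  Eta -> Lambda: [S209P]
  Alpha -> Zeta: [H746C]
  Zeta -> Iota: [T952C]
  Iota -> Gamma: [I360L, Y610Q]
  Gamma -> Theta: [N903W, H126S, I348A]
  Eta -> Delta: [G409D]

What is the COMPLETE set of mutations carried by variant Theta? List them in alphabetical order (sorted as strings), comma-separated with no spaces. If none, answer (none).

Answer: A916C,H126S,H746C,I348A,I360L,N903W,T952C,V558Q,W674I,Y610Q

Derivation:
At Beta: gained [] -> total []
At Eta: gained ['V558Q'] -> total ['V558Q']
At Alpha: gained ['A916C', 'W674I'] -> total ['A916C', 'V558Q', 'W674I']
At Zeta: gained ['H746C'] -> total ['A916C', 'H746C', 'V558Q', 'W674I']
At Iota: gained ['T952C'] -> total ['A916C', 'H746C', 'T952C', 'V558Q', 'W674I']
At Gamma: gained ['I360L', 'Y610Q'] -> total ['A916C', 'H746C', 'I360L', 'T952C', 'V558Q', 'W674I', 'Y610Q']
At Theta: gained ['N903W', 'H126S', 'I348A'] -> total ['A916C', 'H126S', 'H746C', 'I348A', 'I360L', 'N903W', 'T952C', 'V558Q', 'W674I', 'Y610Q']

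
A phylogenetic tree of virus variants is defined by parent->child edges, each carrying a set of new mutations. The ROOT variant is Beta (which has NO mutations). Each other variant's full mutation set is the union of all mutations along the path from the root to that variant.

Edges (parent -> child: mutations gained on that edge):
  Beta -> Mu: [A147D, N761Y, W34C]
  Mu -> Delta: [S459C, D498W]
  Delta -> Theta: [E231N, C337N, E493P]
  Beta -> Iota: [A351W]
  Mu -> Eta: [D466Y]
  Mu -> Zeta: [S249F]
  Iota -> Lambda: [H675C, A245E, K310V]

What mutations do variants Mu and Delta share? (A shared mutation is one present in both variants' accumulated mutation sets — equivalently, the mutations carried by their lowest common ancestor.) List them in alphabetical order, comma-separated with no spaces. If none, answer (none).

Answer: A147D,N761Y,W34C

Derivation:
Accumulating mutations along path to Mu:
  At Beta: gained [] -> total []
  At Mu: gained ['A147D', 'N761Y', 'W34C'] -> total ['A147D', 'N761Y', 'W34C']
Mutations(Mu) = ['A147D', 'N761Y', 'W34C']
Accumulating mutations along path to Delta:
  At Beta: gained [] -> total []
  At Mu: gained ['A147D', 'N761Y', 'W34C'] -> total ['A147D', 'N761Y', 'W34C']
  At Delta: gained ['S459C', 'D498W'] -> total ['A147D', 'D498W', 'N761Y', 'S459C', 'W34C']
Mutations(Delta) = ['A147D', 'D498W', 'N761Y', 'S459C', 'W34C']
Intersection: ['A147D', 'N761Y', 'W34C'] ∩ ['A147D', 'D498W', 'N761Y', 'S459C', 'W34C'] = ['A147D', 'N761Y', 'W34C']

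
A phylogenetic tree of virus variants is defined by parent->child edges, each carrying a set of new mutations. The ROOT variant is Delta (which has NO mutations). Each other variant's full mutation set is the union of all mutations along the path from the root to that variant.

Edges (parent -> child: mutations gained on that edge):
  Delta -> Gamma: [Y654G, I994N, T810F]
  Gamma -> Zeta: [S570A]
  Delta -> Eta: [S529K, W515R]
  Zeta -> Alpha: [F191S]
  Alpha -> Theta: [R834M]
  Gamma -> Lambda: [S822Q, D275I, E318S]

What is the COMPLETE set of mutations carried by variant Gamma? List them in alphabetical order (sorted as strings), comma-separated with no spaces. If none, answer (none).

At Delta: gained [] -> total []
At Gamma: gained ['Y654G', 'I994N', 'T810F'] -> total ['I994N', 'T810F', 'Y654G']

Answer: I994N,T810F,Y654G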